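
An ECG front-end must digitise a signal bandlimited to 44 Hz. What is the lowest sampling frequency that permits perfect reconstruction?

Nyquist rate = 2 × 44 Hz = 88 Hz.

88 Hz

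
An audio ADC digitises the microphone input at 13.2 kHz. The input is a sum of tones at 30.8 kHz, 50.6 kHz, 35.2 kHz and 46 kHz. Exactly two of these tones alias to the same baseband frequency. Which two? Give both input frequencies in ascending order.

fs/2 = 6.6 kHz.
30.8 kHz mod fs = 4.4 kHz.
4.4 kHz ≤ fs/2 = 6.6 kHz, appears at 4.4 kHz.
50.6 kHz mod fs = 11 kHz.
11 kHz > fs/2 = 6.6 kHz, folds to fs − 11 kHz = 2.2 kHz.
35.2 kHz mod fs = 8.8 kHz.
8.8 kHz > fs/2 = 6.6 kHz, folds to fs − 8.8 kHz = 4.4 kHz.
46 kHz mod fs = 6.4 kHz.
6.4 kHz ≤ fs/2 = 6.6 kHz, appears at 6.4 kHz.
30.8 kHz and 35.2 kHz both map to 4.4 kHz.

30.8 kHz, 35.2 kHz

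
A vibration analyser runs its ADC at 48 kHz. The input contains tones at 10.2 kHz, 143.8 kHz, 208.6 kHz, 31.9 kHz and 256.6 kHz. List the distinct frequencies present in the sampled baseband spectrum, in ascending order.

fs/2 = 24 kHz.
10.2 kHz ≤ fs/2 = 24 kHz, passes unchanged.
143.8 kHz mod fs = 47.8 kHz.
47.8 kHz > fs/2 = 24 kHz, folds to fs − 47.8 kHz = 0.2 kHz.
208.6 kHz mod fs = 16.6 kHz.
16.6 kHz ≤ fs/2 = 24 kHz, appears at 16.6 kHz.
31.9 kHz > fs/2 = 24 kHz, folds to fs − 31.9 kHz = 16.1 kHz.
256.6 kHz mod fs = 16.6 kHz.
16.6 kHz ≤ fs/2 = 24 kHz, appears at 16.6 kHz.
Distinct values: {0.2 kHz, 10.2 kHz, 16.1 kHz, 16.6 kHz}.

0.2 kHz, 10.2 kHz, 16.1 kHz, 16.6 kHz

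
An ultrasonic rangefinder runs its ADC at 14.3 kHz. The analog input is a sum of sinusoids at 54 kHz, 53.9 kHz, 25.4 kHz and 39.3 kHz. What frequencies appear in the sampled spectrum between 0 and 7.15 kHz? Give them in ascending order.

fs/2 = 7.15 kHz.
54 kHz mod fs = 11.1 kHz.
11.1 kHz > fs/2 = 7.15 kHz, folds to fs − 11.1 kHz = 3.2 kHz.
53.9 kHz mod fs = 11 kHz.
11 kHz > fs/2 = 7.15 kHz, folds to fs − 11 kHz = 3.3 kHz.
25.4 kHz mod fs = 11.1 kHz.
11.1 kHz > fs/2 = 7.15 kHz, folds to fs − 11.1 kHz = 3.2 kHz.
39.3 kHz mod fs = 10.7 kHz.
10.7 kHz > fs/2 = 7.15 kHz, folds to fs − 10.7 kHz = 3.6 kHz.
Distinct values: {3.2 kHz, 3.3 kHz, 3.6 kHz}.

3.2 kHz, 3.3 kHz, 3.6 kHz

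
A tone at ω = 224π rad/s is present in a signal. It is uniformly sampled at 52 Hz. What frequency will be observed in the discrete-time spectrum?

ω = 224π rad/s → f = ω/(2π) = 112 Hz.
112 Hz mod fs = 8 Hz.
8 Hz ≤ fs/2 = 26 Hz, appears at 8 Hz.

8 Hz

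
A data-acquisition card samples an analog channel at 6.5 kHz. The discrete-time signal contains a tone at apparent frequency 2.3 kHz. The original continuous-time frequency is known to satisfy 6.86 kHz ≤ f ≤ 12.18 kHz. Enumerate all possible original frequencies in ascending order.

8.8 kHz, 10.7 kHz

Frequencies that alias to 2.3 kHz are k·fs ± 2.3 kHz for integer k ≥ 0.
k=0: 2.3 kHz.
k=1: 4.2 kHz, 8.8 kHz.
k=2: 10.7 kHz, 15.3 kHz.
k=3: 17.2 kHz, 21.8 kHz.
Within [6.86 kHz, 12.18 kHz]: 8.8 kHz, 10.7 kHz.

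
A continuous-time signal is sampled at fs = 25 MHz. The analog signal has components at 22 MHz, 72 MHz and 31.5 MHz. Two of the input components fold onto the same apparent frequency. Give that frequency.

3 MHz

fs/2 = 12.5 MHz.
22 MHz > fs/2 = 12.5 MHz, folds to fs − 22 MHz = 3 MHz.
72 MHz mod fs = 22 MHz.
22 MHz > fs/2 = 12.5 MHz, folds to fs − 22 MHz = 3 MHz.
31.5 MHz mod fs = 6.5 MHz.
6.5 MHz ≤ fs/2 = 12.5 MHz, appears at 6.5 MHz.
22 MHz and 72 MHz both map to 3 MHz.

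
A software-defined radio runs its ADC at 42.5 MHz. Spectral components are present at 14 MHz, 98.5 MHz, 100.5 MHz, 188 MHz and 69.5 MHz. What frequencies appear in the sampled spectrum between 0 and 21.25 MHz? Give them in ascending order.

13.5 MHz, 14 MHz, 15.5 MHz, 18 MHz

fs/2 = 21.25 MHz.
14 MHz ≤ fs/2 = 21.25 MHz, passes unchanged.
98.5 MHz mod fs = 13.5 MHz.
13.5 MHz ≤ fs/2 = 21.25 MHz, appears at 13.5 MHz.
100.5 MHz mod fs = 15.5 MHz.
15.5 MHz ≤ fs/2 = 21.25 MHz, appears at 15.5 MHz.
188 MHz mod fs = 18 MHz.
18 MHz ≤ fs/2 = 21.25 MHz, appears at 18 MHz.
69.5 MHz mod fs = 27 MHz.
27 MHz > fs/2 = 21.25 MHz, folds to fs − 27 MHz = 15.5 MHz.
Distinct values: {13.5 MHz, 14 MHz, 15.5 MHz, 18 MHz}.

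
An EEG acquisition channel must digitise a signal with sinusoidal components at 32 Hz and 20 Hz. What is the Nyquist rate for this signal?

64 Hz

Highest-frequency component: 32 Hz.
Nyquist rate = 2 × 32 Hz = 64 Hz.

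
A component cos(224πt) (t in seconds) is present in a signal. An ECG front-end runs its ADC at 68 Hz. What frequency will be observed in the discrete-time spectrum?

ω = 224π rad/s → f = ω/(2π) = 112 Hz.
112 Hz mod fs = 44 Hz.
44 Hz > fs/2 = 34 Hz, folds to fs − 44 Hz = 24 Hz.

24 Hz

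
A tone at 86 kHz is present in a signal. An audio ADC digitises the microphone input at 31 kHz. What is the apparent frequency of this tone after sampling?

7 kHz

86 kHz mod fs = 24 kHz.
24 kHz > fs/2 = 15.5 kHz, folds to fs − 24 kHz = 7 kHz.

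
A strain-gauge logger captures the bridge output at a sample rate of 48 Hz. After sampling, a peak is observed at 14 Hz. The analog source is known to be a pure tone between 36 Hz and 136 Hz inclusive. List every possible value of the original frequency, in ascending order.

62 Hz, 82 Hz, 110 Hz, 130 Hz

Frequencies that alias to 14 Hz are k·fs ± 14 Hz for integer k ≥ 0.
k=0: 14 Hz.
k=1: 34 Hz, 62 Hz.
k=2: 82 Hz, 110 Hz.
k=3: 130 Hz, 158 Hz.
k=4: 178 Hz, 206 Hz.
Within [36 Hz, 136 Hz]: 62 Hz, 82 Hz, 110 Hz, 130 Hz.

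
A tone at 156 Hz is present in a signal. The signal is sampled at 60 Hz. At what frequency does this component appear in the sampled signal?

156 Hz mod fs = 36 Hz.
36 Hz > fs/2 = 30 Hz, folds to fs − 36 Hz = 24 Hz.

24 Hz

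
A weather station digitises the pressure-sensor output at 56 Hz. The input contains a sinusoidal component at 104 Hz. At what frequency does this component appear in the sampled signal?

8 Hz

104 Hz mod fs = 48 Hz.
48 Hz > fs/2 = 28 Hz, folds to fs − 48 Hz = 8 Hz.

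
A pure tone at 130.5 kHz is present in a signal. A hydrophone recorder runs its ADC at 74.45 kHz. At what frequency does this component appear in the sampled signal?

18.4 kHz

130.5 kHz mod fs = 56.05 kHz.
56.05 kHz > fs/2 = 37.225 kHz, folds to fs − 56.05 kHz = 18.4 kHz.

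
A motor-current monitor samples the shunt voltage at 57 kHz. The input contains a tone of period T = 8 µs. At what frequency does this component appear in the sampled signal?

11 kHz

T = 8 µs → f = 1/T = 125 kHz.
125 kHz mod fs = 11 kHz.
11 kHz ≤ fs/2 = 28.5 kHz, appears at 11 kHz.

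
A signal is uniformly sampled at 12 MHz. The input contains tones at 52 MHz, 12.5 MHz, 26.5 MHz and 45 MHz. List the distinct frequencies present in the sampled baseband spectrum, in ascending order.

0.5 MHz, 2.5 MHz, 3 MHz, 4 MHz

fs/2 = 6 MHz.
52 MHz mod fs = 4 MHz.
4 MHz ≤ fs/2 = 6 MHz, appears at 4 MHz.
12.5 MHz mod fs = 0.5 MHz.
0.5 MHz ≤ fs/2 = 6 MHz, appears at 0.5 MHz.
26.5 MHz mod fs = 2.5 MHz.
2.5 MHz ≤ fs/2 = 6 MHz, appears at 2.5 MHz.
45 MHz mod fs = 9 MHz.
9 MHz > fs/2 = 6 MHz, folds to fs − 9 MHz = 3 MHz.
Distinct values: {0.5 MHz, 2.5 MHz, 3 MHz, 4 MHz}.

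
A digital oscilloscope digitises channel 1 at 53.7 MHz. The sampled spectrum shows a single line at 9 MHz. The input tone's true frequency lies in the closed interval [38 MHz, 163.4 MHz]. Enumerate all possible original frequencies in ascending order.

Frequencies that alias to 9 MHz are k·fs ± 9 MHz for integer k ≥ 0.
k=0: 9 MHz.
k=1: 44.7 MHz, 62.7 MHz.
k=2: 98.4 MHz, 116.4 MHz.
k=3: 152.1 MHz, 170.1 MHz.
k=4: 205.8 MHz, 223.8 MHz.
Within [38 MHz, 163.4 MHz]: 44.7 MHz, 62.7 MHz, 98.4 MHz, 116.4 MHz, 152.1 MHz.

44.7 MHz, 62.7 MHz, 98.4 MHz, 116.4 MHz, 152.1 MHz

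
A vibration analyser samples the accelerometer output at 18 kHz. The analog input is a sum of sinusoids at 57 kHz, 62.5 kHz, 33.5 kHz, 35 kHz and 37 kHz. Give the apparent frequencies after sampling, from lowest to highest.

fs/2 = 9 kHz.
57 kHz mod fs = 3 kHz.
3 kHz ≤ fs/2 = 9 kHz, appears at 3 kHz.
62.5 kHz mod fs = 8.5 kHz.
8.5 kHz ≤ fs/2 = 9 kHz, appears at 8.5 kHz.
33.5 kHz mod fs = 15.5 kHz.
15.5 kHz > fs/2 = 9 kHz, folds to fs − 15.5 kHz = 2.5 kHz.
35 kHz mod fs = 17 kHz.
17 kHz > fs/2 = 9 kHz, folds to fs − 17 kHz = 1 kHz.
37 kHz mod fs = 1 kHz.
1 kHz ≤ fs/2 = 9 kHz, appears at 1 kHz.
Distinct values: {1 kHz, 2.5 kHz, 3 kHz, 8.5 kHz}.

1 kHz, 2.5 kHz, 3 kHz, 8.5 kHz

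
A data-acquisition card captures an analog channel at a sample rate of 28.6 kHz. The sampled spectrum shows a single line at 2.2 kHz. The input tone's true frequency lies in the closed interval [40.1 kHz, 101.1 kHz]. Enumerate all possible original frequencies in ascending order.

55 kHz, 59.4 kHz, 83.6 kHz, 88 kHz

Frequencies that alias to 2.2 kHz are k·fs ± 2.2 kHz for integer k ≥ 0.
k=0: 2.2 kHz.
k=1: 26.4 kHz, 30.8 kHz.
k=2: 55 kHz, 59.4 kHz.
k=3: 83.6 kHz, 88 kHz.
k=4: 112.2 kHz, 116.6 kHz.
Within [40.1 kHz, 101.1 kHz]: 55 kHz, 59.4 kHz, 83.6 kHz, 88 kHz.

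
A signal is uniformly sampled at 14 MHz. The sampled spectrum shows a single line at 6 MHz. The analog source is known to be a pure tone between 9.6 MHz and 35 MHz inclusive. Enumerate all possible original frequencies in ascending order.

20 MHz, 22 MHz, 34 MHz

Frequencies that alias to 6 MHz are k·fs ± 6 MHz for integer k ≥ 0.
k=0: 6 MHz.
k=1: 8 MHz, 20 MHz.
k=2: 22 MHz, 34 MHz.
k=3: 36 MHz, 48 MHz.
Within [9.6 MHz, 35 MHz]: 20 MHz, 22 MHz, 34 MHz.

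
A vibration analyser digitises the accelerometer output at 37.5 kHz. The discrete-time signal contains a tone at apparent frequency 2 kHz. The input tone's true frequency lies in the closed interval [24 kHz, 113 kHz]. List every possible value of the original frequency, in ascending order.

Frequencies that alias to 2 kHz are k·fs ± 2 kHz for integer k ≥ 0.
k=0: 2 kHz.
k=1: 35.5 kHz, 39.5 kHz.
k=2: 73 kHz, 77 kHz.
k=3: 110.5 kHz, 114.5 kHz.
k=4: 148 kHz, 152 kHz.
Within [24 kHz, 113 kHz]: 35.5 kHz, 39.5 kHz, 73 kHz, 77 kHz, 110.5 kHz.

35.5 kHz, 39.5 kHz, 73 kHz, 77 kHz, 110.5 kHz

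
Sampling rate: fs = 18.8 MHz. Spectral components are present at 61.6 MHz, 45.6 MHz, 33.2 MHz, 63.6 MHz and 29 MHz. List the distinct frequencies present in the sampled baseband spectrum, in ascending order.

4.4 MHz, 5.2 MHz, 7.2 MHz, 8 MHz, 8.6 MHz

fs/2 = 9.4 MHz.
61.6 MHz mod fs = 5.2 MHz.
5.2 MHz ≤ fs/2 = 9.4 MHz, appears at 5.2 MHz.
45.6 MHz mod fs = 8 MHz.
8 MHz ≤ fs/2 = 9.4 MHz, appears at 8 MHz.
33.2 MHz mod fs = 14.4 MHz.
14.4 MHz > fs/2 = 9.4 MHz, folds to fs − 14.4 MHz = 4.4 MHz.
63.6 MHz mod fs = 7.2 MHz.
7.2 MHz ≤ fs/2 = 9.4 MHz, appears at 7.2 MHz.
29 MHz mod fs = 10.2 MHz.
10.2 MHz > fs/2 = 9.4 MHz, folds to fs − 10.2 MHz = 8.6 MHz.
Distinct values: {4.4 MHz, 5.2 MHz, 7.2 MHz, 8 MHz, 8.6 MHz}.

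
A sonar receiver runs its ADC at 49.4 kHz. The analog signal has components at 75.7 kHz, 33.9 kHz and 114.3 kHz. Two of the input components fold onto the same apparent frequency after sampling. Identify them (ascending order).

33.9 kHz, 114.3 kHz

fs/2 = 24.7 kHz.
75.7 kHz mod fs = 26.3 kHz.
26.3 kHz > fs/2 = 24.7 kHz, folds to fs − 26.3 kHz = 23.1 kHz.
33.9 kHz > fs/2 = 24.7 kHz, folds to fs − 33.9 kHz = 15.5 kHz.
114.3 kHz mod fs = 15.5 kHz.
15.5 kHz ≤ fs/2 = 24.7 kHz, appears at 15.5 kHz.
33.9 kHz and 114.3 kHz both map to 15.5 kHz.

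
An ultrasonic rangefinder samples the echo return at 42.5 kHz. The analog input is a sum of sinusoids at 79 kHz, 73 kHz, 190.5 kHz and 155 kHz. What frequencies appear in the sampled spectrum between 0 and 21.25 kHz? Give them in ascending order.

6 kHz, 12 kHz, 15 kHz, 20.5 kHz

fs/2 = 21.25 kHz.
79 kHz mod fs = 36.5 kHz.
36.5 kHz > fs/2 = 21.25 kHz, folds to fs − 36.5 kHz = 6 kHz.
73 kHz mod fs = 30.5 kHz.
30.5 kHz > fs/2 = 21.25 kHz, folds to fs − 30.5 kHz = 12 kHz.
190.5 kHz mod fs = 20.5 kHz.
20.5 kHz ≤ fs/2 = 21.25 kHz, appears at 20.5 kHz.
155 kHz mod fs = 27.5 kHz.
27.5 kHz > fs/2 = 21.25 kHz, folds to fs − 27.5 kHz = 15 kHz.
Distinct values: {6 kHz, 12 kHz, 15 kHz, 20.5 kHz}.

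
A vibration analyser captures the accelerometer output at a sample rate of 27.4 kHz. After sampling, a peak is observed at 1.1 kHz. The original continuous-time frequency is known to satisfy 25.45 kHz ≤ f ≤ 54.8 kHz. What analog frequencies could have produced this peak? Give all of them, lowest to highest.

Frequencies that alias to 1.1 kHz are k·fs ± 1.1 kHz for integer k ≥ 0.
k=0: 1.1 kHz.
k=1: 26.3 kHz, 28.5 kHz.
k=2: 53.7 kHz, 55.9 kHz.
k=3: 81.1 kHz, 83.3 kHz.
Within [25.45 kHz, 54.8 kHz]: 26.3 kHz, 28.5 kHz, 53.7 kHz.

26.3 kHz, 28.5 kHz, 53.7 kHz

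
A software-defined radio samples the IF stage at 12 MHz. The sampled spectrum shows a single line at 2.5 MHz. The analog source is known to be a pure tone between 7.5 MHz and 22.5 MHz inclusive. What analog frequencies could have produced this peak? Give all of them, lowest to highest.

9.5 MHz, 14.5 MHz, 21.5 MHz

Frequencies that alias to 2.5 MHz are k·fs ± 2.5 MHz for integer k ≥ 0.
k=0: 2.5 MHz.
k=1: 9.5 MHz, 14.5 MHz.
k=2: 21.5 MHz, 26.5 MHz.
k=3: 33.5 MHz, 38.5 MHz.
Within [7.5 MHz, 22.5 MHz]: 9.5 MHz, 14.5 MHz, 21.5 MHz.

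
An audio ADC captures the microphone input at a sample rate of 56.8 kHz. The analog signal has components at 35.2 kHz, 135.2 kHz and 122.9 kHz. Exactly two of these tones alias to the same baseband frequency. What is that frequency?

fs/2 = 28.4 kHz.
35.2 kHz > fs/2 = 28.4 kHz, folds to fs − 35.2 kHz = 21.6 kHz.
135.2 kHz mod fs = 21.6 kHz.
21.6 kHz ≤ fs/2 = 28.4 kHz, appears at 21.6 kHz.
122.9 kHz mod fs = 9.3 kHz.
9.3 kHz ≤ fs/2 = 28.4 kHz, appears at 9.3 kHz.
35.2 kHz and 135.2 kHz both map to 21.6 kHz.

21.6 kHz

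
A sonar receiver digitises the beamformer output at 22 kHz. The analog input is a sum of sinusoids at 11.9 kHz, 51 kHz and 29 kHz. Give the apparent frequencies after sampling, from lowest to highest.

7 kHz, 10.1 kHz

fs/2 = 11 kHz.
11.9 kHz > fs/2 = 11 kHz, folds to fs − 11.9 kHz = 10.1 kHz.
51 kHz mod fs = 7 kHz.
7 kHz ≤ fs/2 = 11 kHz, appears at 7 kHz.
29 kHz mod fs = 7 kHz.
7 kHz ≤ fs/2 = 11 kHz, appears at 7 kHz.
Distinct values: {7 kHz, 10.1 kHz}.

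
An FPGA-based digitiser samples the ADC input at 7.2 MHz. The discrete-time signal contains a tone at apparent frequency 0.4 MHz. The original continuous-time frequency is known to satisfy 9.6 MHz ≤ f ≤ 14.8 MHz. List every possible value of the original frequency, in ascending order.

Frequencies that alias to 0.4 MHz are k·fs ± 0.4 MHz for integer k ≥ 0.
k=0: 0.4 MHz.
k=1: 6.8 MHz, 7.6 MHz.
k=2: 14 MHz, 14.8 MHz.
k=3: 21.2 MHz, 22 MHz.
Within [9.6 MHz, 14.8 MHz]: 14 MHz, 14.8 MHz.

14 MHz, 14.8 MHz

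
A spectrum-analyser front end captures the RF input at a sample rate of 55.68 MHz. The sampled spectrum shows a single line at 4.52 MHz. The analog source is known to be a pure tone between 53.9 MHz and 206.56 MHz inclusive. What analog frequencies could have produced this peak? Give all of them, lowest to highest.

60.2 MHz, 106.84 MHz, 115.88 MHz, 162.52 MHz, 171.56 MHz

Frequencies that alias to 4.52 MHz are k·fs ± 4.52 MHz for integer k ≥ 0.
k=0: 4.52 MHz.
k=1: 51.16 MHz, 60.2 MHz.
k=2: 106.84 MHz, 115.88 MHz.
k=3: 162.52 MHz, 171.56 MHz.
k=4: 218.2 MHz, 227.24 MHz.
Within [53.9 MHz, 206.56 MHz]: 60.2 MHz, 106.84 MHz, 115.88 MHz, 162.52 MHz, 171.56 MHz.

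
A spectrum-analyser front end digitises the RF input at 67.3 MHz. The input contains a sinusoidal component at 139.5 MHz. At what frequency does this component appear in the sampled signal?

4.9 MHz

139.5 MHz mod fs = 4.9 MHz.
4.9 MHz ≤ fs/2 = 33.65 MHz, appears at 4.9 MHz.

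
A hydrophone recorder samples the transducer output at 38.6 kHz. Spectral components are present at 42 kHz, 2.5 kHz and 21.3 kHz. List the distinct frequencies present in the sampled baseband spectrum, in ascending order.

fs/2 = 19.3 kHz.
42 kHz mod fs = 3.4 kHz.
3.4 kHz ≤ fs/2 = 19.3 kHz, appears at 3.4 kHz.
2.5 kHz ≤ fs/2 = 19.3 kHz, passes unchanged.
21.3 kHz > fs/2 = 19.3 kHz, folds to fs − 21.3 kHz = 17.3 kHz.
Distinct values: {2.5 kHz, 3.4 kHz, 17.3 kHz}.

2.5 kHz, 3.4 kHz, 17.3 kHz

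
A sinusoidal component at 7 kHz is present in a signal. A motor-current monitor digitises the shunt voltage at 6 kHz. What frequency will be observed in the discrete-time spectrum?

1 kHz

7 kHz mod fs = 1 kHz.
1 kHz ≤ fs/2 = 3 kHz, appears at 1 kHz.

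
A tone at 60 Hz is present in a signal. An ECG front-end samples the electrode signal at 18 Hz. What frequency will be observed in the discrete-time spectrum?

60 Hz mod fs = 6 Hz.
6 Hz ≤ fs/2 = 9 Hz, appears at 6 Hz.

6 Hz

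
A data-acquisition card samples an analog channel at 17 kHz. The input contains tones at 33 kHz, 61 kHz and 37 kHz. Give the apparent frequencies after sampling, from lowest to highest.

fs/2 = 8.5 kHz.
33 kHz mod fs = 16 kHz.
16 kHz > fs/2 = 8.5 kHz, folds to fs − 16 kHz = 1 kHz.
61 kHz mod fs = 10 kHz.
10 kHz > fs/2 = 8.5 kHz, folds to fs − 10 kHz = 7 kHz.
37 kHz mod fs = 3 kHz.
3 kHz ≤ fs/2 = 8.5 kHz, appears at 3 kHz.
Distinct values: {1 kHz, 3 kHz, 7 kHz}.

1 kHz, 3 kHz, 7 kHz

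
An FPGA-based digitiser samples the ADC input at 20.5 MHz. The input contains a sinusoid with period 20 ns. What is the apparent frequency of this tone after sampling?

T = 20 ns → f = 1/T = 50 MHz.
50 MHz mod fs = 9 MHz.
9 MHz ≤ fs/2 = 10.25 MHz, appears at 9 MHz.

9 MHz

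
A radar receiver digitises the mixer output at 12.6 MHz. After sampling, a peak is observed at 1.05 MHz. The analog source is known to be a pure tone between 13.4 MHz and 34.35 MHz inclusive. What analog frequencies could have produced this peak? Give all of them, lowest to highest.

Frequencies that alias to 1.05 MHz are k·fs ± 1.05 MHz for integer k ≥ 0.
k=0: 1.05 MHz.
k=1: 11.55 MHz, 13.65 MHz.
k=2: 24.15 MHz, 26.25 MHz.
k=3: 36.75 MHz, 38.85 MHz.
Within [13.4 MHz, 34.35 MHz]: 13.65 MHz, 24.15 MHz, 26.25 MHz.

13.65 MHz, 24.15 MHz, 26.25 MHz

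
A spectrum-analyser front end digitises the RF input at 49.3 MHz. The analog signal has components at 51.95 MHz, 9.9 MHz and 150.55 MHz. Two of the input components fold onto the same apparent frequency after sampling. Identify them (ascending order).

fs/2 = 24.65 MHz.
51.95 MHz mod fs = 2.65 MHz.
2.65 MHz ≤ fs/2 = 24.65 MHz, appears at 2.65 MHz.
9.9 MHz ≤ fs/2 = 24.65 MHz, passes unchanged.
150.55 MHz mod fs = 2.65 MHz.
2.65 MHz ≤ fs/2 = 24.65 MHz, appears at 2.65 MHz.
51.95 MHz and 150.55 MHz both map to 2.65 MHz.

51.95 MHz, 150.55 MHz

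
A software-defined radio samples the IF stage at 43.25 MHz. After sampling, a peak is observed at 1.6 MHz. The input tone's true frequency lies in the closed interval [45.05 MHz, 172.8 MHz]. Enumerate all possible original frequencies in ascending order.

Frequencies that alias to 1.6 MHz are k·fs ± 1.6 MHz for integer k ≥ 0.
k=0: 1.6 MHz.
k=1: 41.65 MHz, 44.85 MHz.
k=2: 84.9 MHz, 88.1 MHz.
k=3: 128.15 MHz, 131.35 MHz.
k=4: 171.4 MHz, 174.6 MHz.
k=5: 214.65 MHz, 217.85 MHz.
Within [45.05 MHz, 172.8 MHz]: 84.9 MHz, 88.1 MHz, 128.15 MHz, 131.35 MHz, 171.4 MHz.

84.9 MHz, 88.1 MHz, 128.15 MHz, 131.35 MHz, 171.4 MHz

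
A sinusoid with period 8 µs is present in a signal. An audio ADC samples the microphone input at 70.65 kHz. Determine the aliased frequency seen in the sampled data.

16.3 kHz

T = 8 µs → f = 1/T = 125 kHz.
125 kHz mod fs = 54.35 kHz.
54.35 kHz > fs/2 = 35.325 kHz, folds to fs − 54.35 kHz = 16.3 kHz.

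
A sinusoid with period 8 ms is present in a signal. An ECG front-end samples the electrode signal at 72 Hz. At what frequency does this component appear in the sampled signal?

T = 8 ms → f = 1/T = 125 Hz.
125 Hz mod fs = 53 Hz.
53 Hz > fs/2 = 36 Hz, folds to fs − 53 Hz = 19 Hz.

19 Hz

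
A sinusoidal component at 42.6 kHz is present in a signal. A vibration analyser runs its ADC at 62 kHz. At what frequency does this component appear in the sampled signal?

42.6 kHz > fs/2 = 31 kHz, folds to fs − 42.6 kHz = 19.4 kHz.

19.4 kHz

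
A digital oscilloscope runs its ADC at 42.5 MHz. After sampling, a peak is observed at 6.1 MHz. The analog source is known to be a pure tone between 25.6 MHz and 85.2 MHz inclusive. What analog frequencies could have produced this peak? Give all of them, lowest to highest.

Frequencies that alias to 6.1 MHz are k·fs ± 6.1 MHz for integer k ≥ 0.
k=0: 6.1 MHz.
k=1: 36.4 MHz, 48.6 MHz.
k=2: 78.9 MHz, 91.1 MHz.
k=3: 121.4 MHz, 133.6 MHz.
Within [25.6 MHz, 85.2 MHz]: 36.4 MHz, 48.6 MHz, 78.9 MHz.

36.4 MHz, 48.6 MHz, 78.9 MHz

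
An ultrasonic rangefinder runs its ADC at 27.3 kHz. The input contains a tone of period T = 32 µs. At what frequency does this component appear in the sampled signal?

3.95 kHz

T = 32 µs → f = 1/T = 31.25 kHz.
31.25 kHz mod fs = 3.95 kHz.
3.95 kHz ≤ fs/2 = 13.65 kHz, appears at 3.95 kHz.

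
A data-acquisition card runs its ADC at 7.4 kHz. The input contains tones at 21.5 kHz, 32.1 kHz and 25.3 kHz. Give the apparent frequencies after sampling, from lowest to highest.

fs/2 = 3.7 kHz.
21.5 kHz mod fs = 6.7 kHz.
6.7 kHz > fs/2 = 3.7 kHz, folds to fs − 6.7 kHz = 0.7 kHz.
32.1 kHz mod fs = 2.5 kHz.
2.5 kHz ≤ fs/2 = 3.7 kHz, appears at 2.5 kHz.
25.3 kHz mod fs = 3.1 kHz.
3.1 kHz ≤ fs/2 = 3.7 kHz, appears at 3.1 kHz.
Distinct values: {0.7 kHz, 2.5 kHz, 3.1 kHz}.

0.7 kHz, 2.5 kHz, 3.1 kHz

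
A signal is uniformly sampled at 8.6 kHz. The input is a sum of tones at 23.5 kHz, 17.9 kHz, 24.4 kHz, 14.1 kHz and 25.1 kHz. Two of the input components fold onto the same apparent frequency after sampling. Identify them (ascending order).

17.9 kHz, 25.1 kHz

fs/2 = 4.3 kHz.
23.5 kHz mod fs = 6.3 kHz.
6.3 kHz > fs/2 = 4.3 kHz, folds to fs − 6.3 kHz = 2.3 kHz.
17.9 kHz mod fs = 0.7 kHz.
0.7 kHz ≤ fs/2 = 4.3 kHz, appears at 0.7 kHz.
24.4 kHz mod fs = 7.2 kHz.
7.2 kHz > fs/2 = 4.3 kHz, folds to fs − 7.2 kHz = 1.4 kHz.
14.1 kHz mod fs = 5.5 kHz.
5.5 kHz > fs/2 = 4.3 kHz, folds to fs − 5.5 kHz = 3.1 kHz.
25.1 kHz mod fs = 7.9 kHz.
7.9 kHz > fs/2 = 4.3 kHz, folds to fs − 7.9 kHz = 0.7 kHz.
17.9 kHz and 25.1 kHz both map to 0.7 kHz.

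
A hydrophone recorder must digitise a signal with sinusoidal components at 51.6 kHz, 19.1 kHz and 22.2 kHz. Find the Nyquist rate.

103.2 kHz

Highest-frequency component: 51.6 kHz.
Nyquist rate = 2 × 51.6 kHz = 103.2 kHz.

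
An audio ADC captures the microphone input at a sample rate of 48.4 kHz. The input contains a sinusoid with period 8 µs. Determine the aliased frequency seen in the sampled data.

20.2 kHz

T = 8 µs → f = 1/T = 125 kHz.
125 kHz mod fs = 28.2 kHz.
28.2 kHz > fs/2 = 24.2 kHz, folds to fs − 28.2 kHz = 20.2 kHz.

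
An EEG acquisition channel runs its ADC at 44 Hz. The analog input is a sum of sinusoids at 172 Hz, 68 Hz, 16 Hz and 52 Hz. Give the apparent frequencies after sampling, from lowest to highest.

fs/2 = 22 Hz.
172 Hz mod fs = 40 Hz.
40 Hz > fs/2 = 22 Hz, folds to fs − 40 Hz = 4 Hz.
68 Hz mod fs = 24 Hz.
24 Hz > fs/2 = 22 Hz, folds to fs − 24 Hz = 20 Hz.
16 Hz ≤ fs/2 = 22 Hz, passes unchanged.
52 Hz mod fs = 8 Hz.
8 Hz ≤ fs/2 = 22 Hz, appears at 8 Hz.
Distinct values: {4 Hz, 8 Hz, 16 Hz, 20 Hz}.

4 Hz, 8 Hz, 16 Hz, 20 Hz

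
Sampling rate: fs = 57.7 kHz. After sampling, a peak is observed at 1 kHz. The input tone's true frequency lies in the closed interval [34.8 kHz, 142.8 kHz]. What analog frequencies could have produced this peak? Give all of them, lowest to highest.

Frequencies that alias to 1 kHz are k·fs ± 1 kHz for integer k ≥ 0.
k=0: 1 kHz.
k=1: 56.7 kHz, 58.7 kHz.
k=2: 114.4 kHz, 116.4 kHz.
k=3: 172.1 kHz, 174.1 kHz.
Within [34.8 kHz, 142.8 kHz]: 56.7 kHz, 58.7 kHz, 114.4 kHz, 116.4 kHz.

56.7 kHz, 58.7 kHz, 114.4 kHz, 116.4 kHz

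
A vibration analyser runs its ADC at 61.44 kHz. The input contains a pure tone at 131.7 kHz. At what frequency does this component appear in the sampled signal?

131.7 kHz mod fs = 8.82 kHz.
8.82 kHz ≤ fs/2 = 30.72 kHz, appears at 8.82 kHz.

8.82 kHz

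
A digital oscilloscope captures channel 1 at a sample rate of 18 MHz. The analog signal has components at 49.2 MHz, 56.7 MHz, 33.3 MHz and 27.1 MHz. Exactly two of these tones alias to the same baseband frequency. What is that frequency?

2.7 MHz

fs/2 = 9 MHz.
49.2 MHz mod fs = 13.2 MHz.
13.2 MHz > fs/2 = 9 MHz, folds to fs − 13.2 MHz = 4.8 MHz.
56.7 MHz mod fs = 2.7 MHz.
2.7 MHz ≤ fs/2 = 9 MHz, appears at 2.7 MHz.
33.3 MHz mod fs = 15.3 MHz.
15.3 MHz > fs/2 = 9 MHz, folds to fs − 15.3 MHz = 2.7 MHz.
27.1 MHz mod fs = 9.1 MHz.
9.1 MHz > fs/2 = 9 MHz, folds to fs − 9.1 MHz = 8.9 MHz.
33.3 MHz and 56.7 MHz both map to 2.7 MHz.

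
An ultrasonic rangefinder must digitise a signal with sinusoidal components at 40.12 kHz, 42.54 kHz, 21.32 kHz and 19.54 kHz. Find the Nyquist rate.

85.08 kHz

Highest-frequency component: 42.54 kHz.
Nyquist rate = 2 × 42.54 kHz = 85.08 kHz.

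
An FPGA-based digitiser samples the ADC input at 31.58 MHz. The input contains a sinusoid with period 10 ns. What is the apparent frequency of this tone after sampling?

T = 10 ns → f = 1/T = 100 MHz.
100 MHz mod fs = 5.26 MHz.
5.26 MHz ≤ fs/2 = 15.79 MHz, appears at 5.26 MHz.

5.26 MHz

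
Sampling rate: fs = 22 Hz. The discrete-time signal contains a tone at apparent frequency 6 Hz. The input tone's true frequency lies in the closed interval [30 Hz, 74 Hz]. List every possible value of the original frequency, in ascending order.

38 Hz, 50 Hz, 60 Hz, 72 Hz

Frequencies that alias to 6 Hz are k·fs ± 6 Hz for integer k ≥ 0.
k=0: 6 Hz.
k=1: 16 Hz, 28 Hz.
k=2: 38 Hz, 50 Hz.
k=3: 60 Hz, 72 Hz.
k=4: 82 Hz, 94 Hz.
Within [30 Hz, 74 Hz]: 38 Hz, 50 Hz, 60 Hz, 72 Hz.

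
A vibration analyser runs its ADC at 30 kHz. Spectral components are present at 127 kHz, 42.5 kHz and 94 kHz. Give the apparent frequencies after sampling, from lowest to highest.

4 kHz, 7 kHz, 12.5 kHz

fs/2 = 15 kHz.
127 kHz mod fs = 7 kHz.
7 kHz ≤ fs/2 = 15 kHz, appears at 7 kHz.
42.5 kHz mod fs = 12.5 kHz.
12.5 kHz ≤ fs/2 = 15 kHz, appears at 12.5 kHz.
94 kHz mod fs = 4 kHz.
4 kHz ≤ fs/2 = 15 kHz, appears at 4 kHz.
Distinct values: {4 kHz, 7 kHz, 12.5 kHz}.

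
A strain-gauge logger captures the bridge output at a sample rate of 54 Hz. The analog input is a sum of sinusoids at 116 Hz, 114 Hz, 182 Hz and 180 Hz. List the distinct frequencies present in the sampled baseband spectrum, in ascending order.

fs/2 = 27 Hz.
116 Hz mod fs = 8 Hz.
8 Hz ≤ fs/2 = 27 Hz, appears at 8 Hz.
114 Hz mod fs = 6 Hz.
6 Hz ≤ fs/2 = 27 Hz, appears at 6 Hz.
182 Hz mod fs = 20 Hz.
20 Hz ≤ fs/2 = 27 Hz, appears at 20 Hz.
180 Hz mod fs = 18 Hz.
18 Hz ≤ fs/2 = 27 Hz, appears at 18 Hz.
Distinct values: {6 Hz, 8 Hz, 18 Hz, 20 Hz}.

6 Hz, 8 Hz, 18 Hz, 20 Hz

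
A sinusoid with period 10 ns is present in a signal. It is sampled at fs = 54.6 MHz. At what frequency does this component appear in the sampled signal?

9.2 MHz

T = 10 ns → f = 1/T = 100 MHz.
100 MHz mod fs = 45.4 MHz.
45.4 MHz > fs/2 = 27.3 MHz, folds to fs − 45.4 MHz = 9.2 MHz.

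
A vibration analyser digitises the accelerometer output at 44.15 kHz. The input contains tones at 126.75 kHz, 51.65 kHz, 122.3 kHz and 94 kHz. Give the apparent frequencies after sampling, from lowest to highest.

fs/2 = 22.075 kHz.
126.75 kHz mod fs = 38.45 kHz.
38.45 kHz > fs/2 = 22.075 kHz, folds to fs − 38.45 kHz = 5.7 kHz.
51.65 kHz mod fs = 7.5 kHz.
7.5 kHz ≤ fs/2 = 22.075 kHz, appears at 7.5 kHz.
122.3 kHz mod fs = 34 kHz.
34 kHz > fs/2 = 22.075 kHz, folds to fs − 34 kHz = 10.15 kHz.
94 kHz mod fs = 5.7 kHz.
5.7 kHz ≤ fs/2 = 22.075 kHz, appears at 5.7 kHz.
Distinct values: {5.7 kHz, 7.5 kHz, 10.15 kHz}.

5.7 kHz, 7.5 kHz, 10.15 kHz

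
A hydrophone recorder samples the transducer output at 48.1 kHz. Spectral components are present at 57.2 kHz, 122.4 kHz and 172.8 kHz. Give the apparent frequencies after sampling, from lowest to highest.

fs/2 = 24.05 kHz.
57.2 kHz mod fs = 9.1 kHz.
9.1 kHz ≤ fs/2 = 24.05 kHz, appears at 9.1 kHz.
122.4 kHz mod fs = 26.2 kHz.
26.2 kHz > fs/2 = 24.05 kHz, folds to fs − 26.2 kHz = 21.9 kHz.
172.8 kHz mod fs = 28.5 kHz.
28.5 kHz > fs/2 = 24.05 kHz, folds to fs − 28.5 kHz = 19.6 kHz.
Distinct values: {9.1 kHz, 19.6 kHz, 21.9 kHz}.

9.1 kHz, 19.6 kHz, 21.9 kHz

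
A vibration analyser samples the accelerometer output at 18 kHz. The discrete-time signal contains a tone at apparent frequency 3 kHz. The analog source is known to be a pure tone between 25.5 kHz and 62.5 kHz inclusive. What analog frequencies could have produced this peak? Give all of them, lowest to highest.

Frequencies that alias to 3 kHz are k·fs ± 3 kHz for integer k ≥ 0.
k=0: 3 kHz.
k=1: 15 kHz, 21 kHz.
k=2: 33 kHz, 39 kHz.
k=3: 51 kHz, 57 kHz.
k=4: 69 kHz, 75 kHz.
Within [25.5 kHz, 62.5 kHz]: 33 kHz, 39 kHz, 51 kHz, 57 kHz.

33 kHz, 39 kHz, 51 kHz, 57 kHz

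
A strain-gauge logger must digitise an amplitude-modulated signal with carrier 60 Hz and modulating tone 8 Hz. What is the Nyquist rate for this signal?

136 Hz

AM sidebands sit at fc ± fm = 52 Hz and 68 Hz.
Highest-frequency component: 68 Hz.
Nyquist rate = 2 × 68 Hz = 136 Hz.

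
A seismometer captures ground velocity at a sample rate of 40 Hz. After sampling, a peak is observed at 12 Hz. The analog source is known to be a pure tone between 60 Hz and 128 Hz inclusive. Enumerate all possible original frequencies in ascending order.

68 Hz, 92 Hz, 108 Hz

Frequencies that alias to 12 Hz are k·fs ± 12 Hz for integer k ≥ 0.
k=0: 12 Hz.
k=1: 28 Hz, 52 Hz.
k=2: 68 Hz, 92 Hz.
k=3: 108 Hz, 132 Hz.
k=4: 148 Hz, 172 Hz.
Within [60 Hz, 128 Hz]: 68 Hz, 92 Hz, 108 Hz.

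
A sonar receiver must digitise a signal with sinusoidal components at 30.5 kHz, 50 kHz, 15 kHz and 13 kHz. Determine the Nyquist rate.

Highest-frequency component: 50 kHz.
Nyquist rate = 2 × 50 kHz = 100 kHz.

100 kHz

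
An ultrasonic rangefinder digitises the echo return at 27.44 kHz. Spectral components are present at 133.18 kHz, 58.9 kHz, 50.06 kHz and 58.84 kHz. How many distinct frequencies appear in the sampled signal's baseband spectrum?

fs/2 = 13.72 kHz.
133.18 kHz mod fs = 23.42 kHz.
23.42 kHz > fs/2 = 13.72 kHz, folds to fs − 23.42 kHz = 4.02 kHz.
58.9 kHz mod fs = 4.02 kHz.
4.02 kHz ≤ fs/2 = 13.72 kHz, appears at 4.02 kHz.
50.06 kHz mod fs = 22.62 kHz.
22.62 kHz > fs/2 = 13.72 kHz, folds to fs − 22.62 kHz = 4.82 kHz.
58.84 kHz mod fs = 3.96 kHz.
3.96 kHz ≤ fs/2 = 13.72 kHz, appears at 3.96 kHz.
Distinct values: {3.96 kHz, 4.02 kHz, 4.82 kHz} → 3.

3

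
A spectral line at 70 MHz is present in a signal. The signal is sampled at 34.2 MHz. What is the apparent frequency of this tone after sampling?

70 MHz mod fs = 1.6 MHz.
1.6 MHz ≤ fs/2 = 17.1 MHz, appears at 1.6 MHz.

1.6 MHz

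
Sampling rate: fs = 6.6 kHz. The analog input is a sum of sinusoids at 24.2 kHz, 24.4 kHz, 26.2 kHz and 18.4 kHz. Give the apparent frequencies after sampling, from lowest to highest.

fs/2 = 3.3 kHz.
24.2 kHz mod fs = 4.4 kHz.
4.4 kHz > fs/2 = 3.3 kHz, folds to fs − 4.4 kHz = 2.2 kHz.
24.4 kHz mod fs = 4.6 kHz.
4.6 kHz > fs/2 = 3.3 kHz, folds to fs − 4.6 kHz = 2 kHz.
26.2 kHz mod fs = 6.4 kHz.
6.4 kHz > fs/2 = 3.3 kHz, folds to fs − 6.4 kHz = 0.2 kHz.
18.4 kHz mod fs = 5.2 kHz.
5.2 kHz > fs/2 = 3.3 kHz, folds to fs − 5.2 kHz = 1.4 kHz.
Distinct values: {0.2 kHz, 1.4 kHz, 2 kHz, 2.2 kHz}.

0.2 kHz, 1.4 kHz, 2 kHz, 2.2 kHz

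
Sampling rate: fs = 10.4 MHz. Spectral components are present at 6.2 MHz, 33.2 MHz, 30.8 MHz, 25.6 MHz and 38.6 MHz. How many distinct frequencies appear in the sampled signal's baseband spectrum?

fs/2 = 5.2 MHz.
6.2 MHz > fs/2 = 5.2 MHz, folds to fs − 6.2 MHz = 4.2 MHz.
33.2 MHz mod fs = 2 MHz.
2 MHz ≤ fs/2 = 5.2 MHz, appears at 2 MHz.
30.8 MHz mod fs = 10 MHz.
10 MHz > fs/2 = 5.2 MHz, folds to fs − 10 MHz = 0.4 MHz.
25.6 MHz mod fs = 4.8 MHz.
4.8 MHz ≤ fs/2 = 5.2 MHz, appears at 4.8 MHz.
38.6 MHz mod fs = 7.4 MHz.
7.4 MHz > fs/2 = 5.2 MHz, folds to fs − 7.4 MHz = 3 MHz.
Distinct values: {0.4 MHz, 2 MHz, 3 MHz, 4.2 MHz, 4.8 MHz} → 5.

5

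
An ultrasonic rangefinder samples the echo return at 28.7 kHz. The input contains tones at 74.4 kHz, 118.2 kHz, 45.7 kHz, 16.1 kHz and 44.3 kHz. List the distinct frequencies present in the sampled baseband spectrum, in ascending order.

fs/2 = 14.35 kHz.
74.4 kHz mod fs = 17 kHz.
17 kHz > fs/2 = 14.35 kHz, folds to fs − 17 kHz = 11.7 kHz.
118.2 kHz mod fs = 3.4 kHz.
3.4 kHz ≤ fs/2 = 14.35 kHz, appears at 3.4 kHz.
45.7 kHz mod fs = 17 kHz.
17 kHz > fs/2 = 14.35 kHz, folds to fs − 17 kHz = 11.7 kHz.
16.1 kHz > fs/2 = 14.35 kHz, folds to fs − 16.1 kHz = 12.6 kHz.
44.3 kHz mod fs = 15.6 kHz.
15.6 kHz > fs/2 = 14.35 kHz, folds to fs − 15.6 kHz = 13.1 kHz.
Distinct values: {3.4 kHz, 11.7 kHz, 12.6 kHz, 13.1 kHz}.

3.4 kHz, 11.7 kHz, 12.6 kHz, 13.1 kHz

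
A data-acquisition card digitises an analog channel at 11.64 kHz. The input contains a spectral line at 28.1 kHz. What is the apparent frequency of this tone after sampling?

28.1 kHz mod fs = 4.82 kHz.
4.82 kHz ≤ fs/2 = 5.82 kHz, appears at 4.82 kHz.

4.82 kHz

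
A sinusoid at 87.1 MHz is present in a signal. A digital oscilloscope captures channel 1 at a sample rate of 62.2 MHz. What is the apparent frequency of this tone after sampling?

24.9 MHz

87.1 MHz mod fs = 24.9 MHz.
24.9 MHz ≤ fs/2 = 31.1 MHz, appears at 24.9 MHz.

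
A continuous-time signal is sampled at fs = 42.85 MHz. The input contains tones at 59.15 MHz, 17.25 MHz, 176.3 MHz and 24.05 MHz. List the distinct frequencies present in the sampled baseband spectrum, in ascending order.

4.9 MHz, 16.3 MHz, 17.25 MHz, 18.8 MHz

fs/2 = 21.425 MHz.
59.15 MHz mod fs = 16.3 MHz.
16.3 MHz ≤ fs/2 = 21.425 MHz, appears at 16.3 MHz.
17.25 MHz ≤ fs/2 = 21.425 MHz, passes unchanged.
176.3 MHz mod fs = 4.9 MHz.
4.9 MHz ≤ fs/2 = 21.425 MHz, appears at 4.9 MHz.
24.05 MHz > fs/2 = 21.425 MHz, folds to fs − 24.05 MHz = 18.8 MHz.
Distinct values: {4.9 MHz, 16.3 MHz, 17.25 MHz, 18.8 MHz}.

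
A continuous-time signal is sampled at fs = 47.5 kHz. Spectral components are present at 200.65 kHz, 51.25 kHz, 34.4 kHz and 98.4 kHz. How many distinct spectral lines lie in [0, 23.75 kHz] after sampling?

4

fs/2 = 23.75 kHz.
200.65 kHz mod fs = 10.65 kHz.
10.65 kHz ≤ fs/2 = 23.75 kHz, appears at 10.65 kHz.
51.25 kHz mod fs = 3.75 kHz.
3.75 kHz ≤ fs/2 = 23.75 kHz, appears at 3.75 kHz.
34.4 kHz > fs/2 = 23.75 kHz, folds to fs − 34.4 kHz = 13.1 kHz.
98.4 kHz mod fs = 3.4 kHz.
3.4 kHz ≤ fs/2 = 23.75 kHz, appears at 3.4 kHz.
Distinct values: {3.4 kHz, 3.75 kHz, 10.65 kHz, 13.1 kHz} → 4.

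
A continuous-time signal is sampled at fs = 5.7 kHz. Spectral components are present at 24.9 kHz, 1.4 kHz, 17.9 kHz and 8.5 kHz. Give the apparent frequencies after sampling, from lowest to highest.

0.8 kHz, 1.4 kHz, 2.1 kHz, 2.8 kHz

fs/2 = 2.85 kHz.
24.9 kHz mod fs = 2.1 kHz.
2.1 kHz ≤ fs/2 = 2.85 kHz, appears at 2.1 kHz.
1.4 kHz ≤ fs/2 = 2.85 kHz, passes unchanged.
17.9 kHz mod fs = 0.8 kHz.
0.8 kHz ≤ fs/2 = 2.85 kHz, appears at 0.8 kHz.
8.5 kHz mod fs = 2.8 kHz.
2.8 kHz ≤ fs/2 = 2.85 kHz, appears at 2.8 kHz.
Distinct values: {0.8 kHz, 1.4 kHz, 2.1 kHz, 2.8 kHz}.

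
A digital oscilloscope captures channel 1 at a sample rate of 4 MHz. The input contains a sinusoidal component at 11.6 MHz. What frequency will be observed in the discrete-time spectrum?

0.4 MHz

11.6 MHz mod fs = 3.6 MHz.
3.6 MHz > fs/2 = 2 MHz, folds to fs − 3.6 MHz = 0.4 MHz.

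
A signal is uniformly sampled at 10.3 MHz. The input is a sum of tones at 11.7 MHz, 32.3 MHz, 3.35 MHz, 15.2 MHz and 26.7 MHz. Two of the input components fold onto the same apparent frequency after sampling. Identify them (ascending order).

11.7 MHz, 32.3 MHz

fs/2 = 5.15 MHz.
11.7 MHz mod fs = 1.4 MHz.
1.4 MHz ≤ fs/2 = 5.15 MHz, appears at 1.4 MHz.
32.3 MHz mod fs = 1.4 MHz.
1.4 MHz ≤ fs/2 = 5.15 MHz, appears at 1.4 MHz.
3.35 MHz ≤ fs/2 = 5.15 MHz, passes unchanged.
15.2 MHz mod fs = 4.9 MHz.
4.9 MHz ≤ fs/2 = 5.15 MHz, appears at 4.9 MHz.
26.7 MHz mod fs = 6.1 MHz.
6.1 MHz > fs/2 = 5.15 MHz, folds to fs − 6.1 MHz = 4.2 MHz.
11.7 MHz and 32.3 MHz both map to 1.4 MHz.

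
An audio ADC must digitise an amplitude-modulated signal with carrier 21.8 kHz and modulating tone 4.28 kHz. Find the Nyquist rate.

52.16 kHz

AM sidebands sit at fc ± fm = 17.52 kHz and 26.08 kHz.
Highest-frequency component: 26.08 kHz.
Nyquist rate = 2 × 26.08 kHz = 52.16 kHz.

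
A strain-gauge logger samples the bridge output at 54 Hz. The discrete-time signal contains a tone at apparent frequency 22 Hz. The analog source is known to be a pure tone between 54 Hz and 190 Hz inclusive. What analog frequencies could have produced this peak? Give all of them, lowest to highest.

Frequencies that alias to 22 Hz are k·fs ± 22 Hz for integer k ≥ 0.
k=0: 22 Hz.
k=1: 32 Hz, 76 Hz.
k=2: 86 Hz, 130 Hz.
k=3: 140 Hz, 184 Hz.
k=4: 194 Hz, 238 Hz.
Within [54 Hz, 190 Hz]: 76 Hz, 86 Hz, 130 Hz, 140 Hz, 184 Hz.

76 Hz, 86 Hz, 130 Hz, 140 Hz, 184 Hz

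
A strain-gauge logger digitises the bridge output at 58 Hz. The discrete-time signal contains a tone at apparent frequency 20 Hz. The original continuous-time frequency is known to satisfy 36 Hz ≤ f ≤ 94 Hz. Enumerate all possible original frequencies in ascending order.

Frequencies that alias to 20 Hz are k·fs ± 20 Hz for integer k ≥ 0.
k=0: 20 Hz.
k=1: 38 Hz, 78 Hz.
k=2: 96 Hz, 136 Hz.
Within [36 Hz, 94 Hz]: 38 Hz, 78 Hz.

38 Hz, 78 Hz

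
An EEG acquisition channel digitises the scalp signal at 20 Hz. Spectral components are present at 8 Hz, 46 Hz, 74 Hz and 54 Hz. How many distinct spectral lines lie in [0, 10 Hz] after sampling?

fs/2 = 10 Hz.
8 Hz ≤ fs/2 = 10 Hz, passes unchanged.
46 Hz mod fs = 6 Hz.
6 Hz ≤ fs/2 = 10 Hz, appears at 6 Hz.
74 Hz mod fs = 14 Hz.
14 Hz > fs/2 = 10 Hz, folds to fs − 14 Hz = 6 Hz.
54 Hz mod fs = 14 Hz.
14 Hz > fs/2 = 10 Hz, folds to fs − 14 Hz = 6 Hz.
Distinct values: {6 Hz, 8 Hz} → 2.

2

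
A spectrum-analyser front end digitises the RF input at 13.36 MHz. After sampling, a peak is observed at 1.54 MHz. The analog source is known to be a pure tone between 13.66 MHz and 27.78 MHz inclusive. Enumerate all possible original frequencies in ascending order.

Frequencies that alias to 1.54 MHz are k·fs ± 1.54 MHz for integer k ≥ 0.
k=0: 1.54 MHz.
k=1: 11.82 MHz, 14.9 MHz.
k=2: 25.18 MHz, 28.26 MHz.
k=3: 38.54 MHz, 41.62 MHz.
Within [13.66 MHz, 27.78 MHz]: 14.9 MHz, 25.18 MHz.

14.9 MHz, 25.18 MHz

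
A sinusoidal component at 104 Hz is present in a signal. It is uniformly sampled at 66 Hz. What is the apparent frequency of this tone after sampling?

28 Hz

104 Hz mod fs = 38 Hz.
38 Hz > fs/2 = 33 Hz, folds to fs − 38 Hz = 28 Hz.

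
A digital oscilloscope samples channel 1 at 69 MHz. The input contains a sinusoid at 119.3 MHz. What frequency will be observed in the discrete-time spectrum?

119.3 MHz mod fs = 50.3 MHz.
50.3 MHz > fs/2 = 34.5 MHz, folds to fs − 50.3 MHz = 18.7 MHz.

18.7 MHz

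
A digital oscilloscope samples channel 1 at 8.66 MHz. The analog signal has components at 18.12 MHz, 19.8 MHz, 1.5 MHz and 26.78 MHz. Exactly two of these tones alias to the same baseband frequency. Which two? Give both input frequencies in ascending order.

18.12 MHz, 26.78 MHz

fs/2 = 4.33 MHz.
18.12 MHz mod fs = 0.8 MHz.
0.8 MHz ≤ fs/2 = 4.33 MHz, appears at 0.8 MHz.
19.8 MHz mod fs = 2.48 MHz.
2.48 MHz ≤ fs/2 = 4.33 MHz, appears at 2.48 MHz.
1.5 MHz ≤ fs/2 = 4.33 MHz, passes unchanged.
26.78 MHz mod fs = 0.8 MHz.
0.8 MHz ≤ fs/2 = 4.33 MHz, appears at 0.8 MHz.
18.12 MHz and 26.78 MHz both map to 0.8 MHz.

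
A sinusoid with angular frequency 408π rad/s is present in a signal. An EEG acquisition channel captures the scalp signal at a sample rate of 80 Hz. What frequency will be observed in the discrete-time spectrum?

ω = 408π rad/s → f = ω/(2π) = 204 Hz.
204 Hz mod fs = 44 Hz.
44 Hz > fs/2 = 40 Hz, folds to fs − 44 Hz = 36 Hz.

36 Hz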